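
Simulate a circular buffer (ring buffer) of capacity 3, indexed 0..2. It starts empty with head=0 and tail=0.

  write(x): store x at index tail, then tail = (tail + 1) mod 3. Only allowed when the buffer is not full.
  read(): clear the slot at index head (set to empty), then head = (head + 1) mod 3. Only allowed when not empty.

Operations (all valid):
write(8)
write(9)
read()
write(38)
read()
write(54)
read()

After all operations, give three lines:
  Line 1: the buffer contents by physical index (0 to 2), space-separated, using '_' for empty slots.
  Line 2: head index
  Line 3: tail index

write(8): buf=[8 _ _], head=0, tail=1, size=1
write(9): buf=[8 9 _], head=0, tail=2, size=2
read(): buf=[_ 9 _], head=1, tail=2, size=1
write(38): buf=[_ 9 38], head=1, tail=0, size=2
read(): buf=[_ _ 38], head=2, tail=0, size=1
write(54): buf=[54 _ 38], head=2, tail=1, size=2
read(): buf=[54 _ _], head=0, tail=1, size=1

Answer: 54 _ _
0
1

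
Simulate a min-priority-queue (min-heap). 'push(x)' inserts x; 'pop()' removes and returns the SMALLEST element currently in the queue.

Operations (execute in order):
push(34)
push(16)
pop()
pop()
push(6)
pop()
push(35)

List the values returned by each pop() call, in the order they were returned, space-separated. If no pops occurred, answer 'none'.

push(34): heap contents = [34]
push(16): heap contents = [16, 34]
pop() → 16: heap contents = [34]
pop() → 34: heap contents = []
push(6): heap contents = [6]
pop() → 6: heap contents = []
push(35): heap contents = [35]

Answer: 16 34 6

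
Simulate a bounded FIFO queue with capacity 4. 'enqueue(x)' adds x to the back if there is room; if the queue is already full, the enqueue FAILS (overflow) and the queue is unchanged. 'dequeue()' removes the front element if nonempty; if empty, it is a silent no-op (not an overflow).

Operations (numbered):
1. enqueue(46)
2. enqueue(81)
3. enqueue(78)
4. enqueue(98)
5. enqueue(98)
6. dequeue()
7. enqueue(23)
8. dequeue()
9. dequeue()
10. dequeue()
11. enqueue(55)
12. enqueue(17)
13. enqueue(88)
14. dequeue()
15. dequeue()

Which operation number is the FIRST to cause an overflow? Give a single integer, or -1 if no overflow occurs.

1. enqueue(46): size=1
2. enqueue(81): size=2
3. enqueue(78): size=3
4. enqueue(98): size=4
5. enqueue(98): size=4=cap → OVERFLOW (fail)
6. dequeue(): size=3
7. enqueue(23): size=4
8. dequeue(): size=3
9. dequeue(): size=2
10. dequeue(): size=1
11. enqueue(55): size=2
12. enqueue(17): size=3
13. enqueue(88): size=4
14. dequeue(): size=3
15. dequeue(): size=2

Answer: 5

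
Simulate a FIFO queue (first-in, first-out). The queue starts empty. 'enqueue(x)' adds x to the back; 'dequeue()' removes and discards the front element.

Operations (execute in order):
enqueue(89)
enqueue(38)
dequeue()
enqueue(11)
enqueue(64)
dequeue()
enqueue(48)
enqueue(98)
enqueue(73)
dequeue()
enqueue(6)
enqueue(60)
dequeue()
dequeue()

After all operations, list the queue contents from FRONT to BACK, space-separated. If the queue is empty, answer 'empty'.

enqueue(89): [89]
enqueue(38): [89, 38]
dequeue(): [38]
enqueue(11): [38, 11]
enqueue(64): [38, 11, 64]
dequeue(): [11, 64]
enqueue(48): [11, 64, 48]
enqueue(98): [11, 64, 48, 98]
enqueue(73): [11, 64, 48, 98, 73]
dequeue(): [64, 48, 98, 73]
enqueue(6): [64, 48, 98, 73, 6]
enqueue(60): [64, 48, 98, 73, 6, 60]
dequeue(): [48, 98, 73, 6, 60]
dequeue(): [98, 73, 6, 60]

Answer: 98 73 6 60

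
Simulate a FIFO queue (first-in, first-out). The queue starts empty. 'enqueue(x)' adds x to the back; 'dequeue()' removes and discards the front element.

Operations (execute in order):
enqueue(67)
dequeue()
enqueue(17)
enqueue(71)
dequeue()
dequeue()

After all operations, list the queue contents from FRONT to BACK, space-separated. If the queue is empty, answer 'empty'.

Answer: empty

Derivation:
enqueue(67): [67]
dequeue(): []
enqueue(17): [17]
enqueue(71): [17, 71]
dequeue(): [71]
dequeue(): []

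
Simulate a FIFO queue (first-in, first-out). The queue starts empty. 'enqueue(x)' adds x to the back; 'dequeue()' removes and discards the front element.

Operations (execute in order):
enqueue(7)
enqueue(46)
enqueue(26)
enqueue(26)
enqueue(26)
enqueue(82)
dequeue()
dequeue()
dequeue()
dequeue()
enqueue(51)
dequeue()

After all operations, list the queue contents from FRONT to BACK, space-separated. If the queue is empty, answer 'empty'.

enqueue(7): [7]
enqueue(46): [7, 46]
enqueue(26): [7, 46, 26]
enqueue(26): [7, 46, 26, 26]
enqueue(26): [7, 46, 26, 26, 26]
enqueue(82): [7, 46, 26, 26, 26, 82]
dequeue(): [46, 26, 26, 26, 82]
dequeue(): [26, 26, 26, 82]
dequeue(): [26, 26, 82]
dequeue(): [26, 82]
enqueue(51): [26, 82, 51]
dequeue(): [82, 51]

Answer: 82 51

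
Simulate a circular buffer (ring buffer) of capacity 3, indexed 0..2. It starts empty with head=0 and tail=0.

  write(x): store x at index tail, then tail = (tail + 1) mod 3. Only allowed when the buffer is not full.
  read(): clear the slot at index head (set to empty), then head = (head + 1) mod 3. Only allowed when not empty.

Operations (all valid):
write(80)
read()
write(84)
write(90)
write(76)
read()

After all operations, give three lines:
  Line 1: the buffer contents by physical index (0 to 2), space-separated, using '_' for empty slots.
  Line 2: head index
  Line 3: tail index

write(80): buf=[80 _ _], head=0, tail=1, size=1
read(): buf=[_ _ _], head=1, tail=1, size=0
write(84): buf=[_ 84 _], head=1, tail=2, size=1
write(90): buf=[_ 84 90], head=1, tail=0, size=2
write(76): buf=[76 84 90], head=1, tail=1, size=3
read(): buf=[76 _ 90], head=2, tail=1, size=2

Answer: 76 _ 90
2
1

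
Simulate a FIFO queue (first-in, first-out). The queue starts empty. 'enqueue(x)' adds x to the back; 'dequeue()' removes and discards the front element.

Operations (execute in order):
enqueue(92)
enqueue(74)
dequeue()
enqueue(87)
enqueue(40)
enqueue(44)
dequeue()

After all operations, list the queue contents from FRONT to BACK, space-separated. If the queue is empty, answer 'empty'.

Answer: 87 40 44

Derivation:
enqueue(92): [92]
enqueue(74): [92, 74]
dequeue(): [74]
enqueue(87): [74, 87]
enqueue(40): [74, 87, 40]
enqueue(44): [74, 87, 40, 44]
dequeue(): [87, 40, 44]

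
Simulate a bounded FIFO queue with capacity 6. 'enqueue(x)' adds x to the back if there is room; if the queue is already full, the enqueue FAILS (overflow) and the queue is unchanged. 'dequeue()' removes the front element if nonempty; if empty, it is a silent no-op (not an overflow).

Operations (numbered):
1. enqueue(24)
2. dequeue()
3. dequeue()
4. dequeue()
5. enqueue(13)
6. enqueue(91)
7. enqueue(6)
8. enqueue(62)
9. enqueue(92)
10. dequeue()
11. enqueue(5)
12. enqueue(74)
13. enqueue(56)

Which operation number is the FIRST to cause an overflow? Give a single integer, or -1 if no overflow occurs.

1. enqueue(24): size=1
2. dequeue(): size=0
3. dequeue(): empty, no-op, size=0
4. dequeue(): empty, no-op, size=0
5. enqueue(13): size=1
6. enqueue(91): size=2
7. enqueue(6): size=3
8. enqueue(62): size=4
9. enqueue(92): size=5
10. dequeue(): size=4
11. enqueue(5): size=5
12. enqueue(74): size=6
13. enqueue(56): size=6=cap → OVERFLOW (fail)

Answer: 13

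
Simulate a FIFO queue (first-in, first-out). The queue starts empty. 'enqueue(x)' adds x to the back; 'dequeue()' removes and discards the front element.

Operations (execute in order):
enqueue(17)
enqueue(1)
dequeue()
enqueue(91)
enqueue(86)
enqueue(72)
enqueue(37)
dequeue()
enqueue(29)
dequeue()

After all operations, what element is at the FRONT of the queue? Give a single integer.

enqueue(17): queue = [17]
enqueue(1): queue = [17, 1]
dequeue(): queue = [1]
enqueue(91): queue = [1, 91]
enqueue(86): queue = [1, 91, 86]
enqueue(72): queue = [1, 91, 86, 72]
enqueue(37): queue = [1, 91, 86, 72, 37]
dequeue(): queue = [91, 86, 72, 37]
enqueue(29): queue = [91, 86, 72, 37, 29]
dequeue(): queue = [86, 72, 37, 29]

Answer: 86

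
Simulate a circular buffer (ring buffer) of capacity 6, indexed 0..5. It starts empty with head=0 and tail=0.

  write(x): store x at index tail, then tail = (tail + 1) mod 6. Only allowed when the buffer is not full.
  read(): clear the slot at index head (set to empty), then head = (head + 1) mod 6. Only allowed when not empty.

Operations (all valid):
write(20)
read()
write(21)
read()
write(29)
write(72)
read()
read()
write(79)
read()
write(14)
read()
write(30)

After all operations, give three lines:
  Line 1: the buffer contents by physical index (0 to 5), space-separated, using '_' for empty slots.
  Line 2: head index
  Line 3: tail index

write(20): buf=[20 _ _ _ _ _], head=0, tail=1, size=1
read(): buf=[_ _ _ _ _ _], head=1, tail=1, size=0
write(21): buf=[_ 21 _ _ _ _], head=1, tail=2, size=1
read(): buf=[_ _ _ _ _ _], head=2, tail=2, size=0
write(29): buf=[_ _ 29 _ _ _], head=2, tail=3, size=1
write(72): buf=[_ _ 29 72 _ _], head=2, tail=4, size=2
read(): buf=[_ _ _ 72 _ _], head=3, tail=4, size=1
read(): buf=[_ _ _ _ _ _], head=4, tail=4, size=0
write(79): buf=[_ _ _ _ 79 _], head=4, tail=5, size=1
read(): buf=[_ _ _ _ _ _], head=5, tail=5, size=0
write(14): buf=[_ _ _ _ _ 14], head=5, tail=0, size=1
read(): buf=[_ _ _ _ _ _], head=0, tail=0, size=0
write(30): buf=[30 _ _ _ _ _], head=0, tail=1, size=1

Answer: 30 _ _ _ _ _
0
1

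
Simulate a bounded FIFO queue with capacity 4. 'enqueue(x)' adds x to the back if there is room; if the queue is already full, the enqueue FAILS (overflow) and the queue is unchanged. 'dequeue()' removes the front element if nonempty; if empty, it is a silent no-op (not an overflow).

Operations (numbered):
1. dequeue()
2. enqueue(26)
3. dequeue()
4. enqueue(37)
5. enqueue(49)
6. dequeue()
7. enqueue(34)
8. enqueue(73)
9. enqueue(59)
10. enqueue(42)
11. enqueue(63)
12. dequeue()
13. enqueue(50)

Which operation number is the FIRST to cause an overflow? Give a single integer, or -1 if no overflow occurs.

1. dequeue(): empty, no-op, size=0
2. enqueue(26): size=1
3. dequeue(): size=0
4. enqueue(37): size=1
5. enqueue(49): size=2
6. dequeue(): size=1
7. enqueue(34): size=2
8. enqueue(73): size=3
9. enqueue(59): size=4
10. enqueue(42): size=4=cap → OVERFLOW (fail)
11. enqueue(63): size=4=cap → OVERFLOW (fail)
12. dequeue(): size=3
13. enqueue(50): size=4

Answer: 10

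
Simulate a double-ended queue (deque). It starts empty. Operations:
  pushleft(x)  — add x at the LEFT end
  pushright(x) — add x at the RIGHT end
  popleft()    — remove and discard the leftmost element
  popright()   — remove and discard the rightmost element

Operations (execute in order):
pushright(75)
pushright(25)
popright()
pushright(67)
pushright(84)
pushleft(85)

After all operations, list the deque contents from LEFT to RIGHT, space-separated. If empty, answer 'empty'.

pushright(75): [75]
pushright(25): [75, 25]
popright(): [75]
pushright(67): [75, 67]
pushright(84): [75, 67, 84]
pushleft(85): [85, 75, 67, 84]

Answer: 85 75 67 84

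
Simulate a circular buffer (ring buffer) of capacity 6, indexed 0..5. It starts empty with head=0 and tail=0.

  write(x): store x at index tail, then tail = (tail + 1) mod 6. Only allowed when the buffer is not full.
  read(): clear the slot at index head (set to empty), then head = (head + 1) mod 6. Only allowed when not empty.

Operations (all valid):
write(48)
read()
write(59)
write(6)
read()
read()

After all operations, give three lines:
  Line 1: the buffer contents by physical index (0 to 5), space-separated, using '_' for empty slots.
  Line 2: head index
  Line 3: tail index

Answer: _ _ _ _ _ _
3
3

Derivation:
write(48): buf=[48 _ _ _ _ _], head=0, tail=1, size=1
read(): buf=[_ _ _ _ _ _], head=1, tail=1, size=0
write(59): buf=[_ 59 _ _ _ _], head=1, tail=2, size=1
write(6): buf=[_ 59 6 _ _ _], head=1, tail=3, size=2
read(): buf=[_ _ 6 _ _ _], head=2, tail=3, size=1
read(): buf=[_ _ _ _ _ _], head=3, tail=3, size=0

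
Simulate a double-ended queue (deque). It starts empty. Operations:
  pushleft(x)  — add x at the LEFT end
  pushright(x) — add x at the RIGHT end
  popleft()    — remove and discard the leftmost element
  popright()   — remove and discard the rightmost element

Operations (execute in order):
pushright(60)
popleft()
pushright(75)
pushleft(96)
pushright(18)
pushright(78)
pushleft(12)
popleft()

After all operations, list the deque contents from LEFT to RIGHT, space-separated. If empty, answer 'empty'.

Answer: 96 75 18 78

Derivation:
pushright(60): [60]
popleft(): []
pushright(75): [75]
pushleft(96): [96, 75]
pushright(18): [96, 75, 18]
pushright(78): [96, 75, 18, 78]
pushleft(12): [12, 96, 75, 18, 78]
popleft(): [96, 75, 18, 78]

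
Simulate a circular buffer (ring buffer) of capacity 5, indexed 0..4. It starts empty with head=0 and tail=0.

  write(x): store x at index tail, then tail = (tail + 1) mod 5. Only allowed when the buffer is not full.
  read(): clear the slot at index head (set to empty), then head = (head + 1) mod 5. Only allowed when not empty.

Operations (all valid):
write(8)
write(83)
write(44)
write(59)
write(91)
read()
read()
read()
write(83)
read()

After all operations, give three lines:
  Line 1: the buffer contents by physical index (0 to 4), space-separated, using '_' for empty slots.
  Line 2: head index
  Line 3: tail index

write(8): buf=[8 _ _ _ _], head=0, tail=1, size=1
write(83): buf=[8 83 _ _ _], head=0, tail=2, size=2
write(44): buf=[8 83 44 _ _], head=0, tail=3, size=3
write(59): buf=[8 83 44 59 _], head=0, tail=4, size=4
write(91): buf=[8 83 44 59 91], head=0, tail=0, size=5
read(): buf=[_ 83 44 59 91], head=1, tail=0, size=4
read(): buf=[_ _ 44 59 91], head=2, tail=0, size=3
read(): buf=[_ _ _ 59 91], head=3, tail=0, size=2
write(83): buf=[83 _ _ 59 91], head=3, tail=1, size=3
read(): buf=[83 _ _ _ 91], head=4, tail=1, size=2

Answer: 83 _ _ _ 91
4
1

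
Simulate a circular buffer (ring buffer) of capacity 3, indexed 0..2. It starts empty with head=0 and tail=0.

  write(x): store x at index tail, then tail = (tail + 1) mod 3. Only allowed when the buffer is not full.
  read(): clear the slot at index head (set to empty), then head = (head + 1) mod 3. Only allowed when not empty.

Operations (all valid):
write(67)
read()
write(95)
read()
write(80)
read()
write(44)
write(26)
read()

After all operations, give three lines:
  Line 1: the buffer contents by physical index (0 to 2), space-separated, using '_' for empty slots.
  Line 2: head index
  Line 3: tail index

write(67): buf=[67 _ _], head=0, tail=1, size=1
read(): buf=[_ _ _], head=1, tail=1, size=0
write(95): buf=[_ 95 _], head=1, tail=2, size=1
read(): buf=[_ _ _], head=2, tail=2, size=0
write(80): buf=[_ _ 80], head=2, tail=0, size=1
read(): buf=[_ _ _], head=0, tail=0, size=0
write(44): buf=[44 _ _], head=0, tail=1, size=1
write(26): buf=[44 26 _], head=0, tail=2, size=2
read(): buf=[_ 26 _], head=1, tail=2, size=1

Answer: _ 26 _
1
2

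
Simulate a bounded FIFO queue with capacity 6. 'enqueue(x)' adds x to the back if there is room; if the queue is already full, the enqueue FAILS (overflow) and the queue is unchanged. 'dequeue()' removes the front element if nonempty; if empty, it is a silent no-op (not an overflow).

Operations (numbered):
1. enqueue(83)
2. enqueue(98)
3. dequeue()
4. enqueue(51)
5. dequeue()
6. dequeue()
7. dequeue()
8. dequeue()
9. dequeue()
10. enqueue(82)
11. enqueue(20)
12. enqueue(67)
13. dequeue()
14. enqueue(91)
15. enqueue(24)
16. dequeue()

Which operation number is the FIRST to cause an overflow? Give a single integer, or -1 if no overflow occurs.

1. enqueue(83): size=1
2. enqueue(98): size=2
3. dequeue(): size=1
4. enqueue(51): size=2
5. dequeue(): size=1
6. dequeue(): size=0
7. dequeue(): empty, no-op, size=0
8. dequeue(): empty, no-op, size=0
9. dequeue(): empty, no-op, size=0
10. enqueue(82): size=1
11. enqueue(20): size=2
12. enqueue(67): size=3
13. dequeue(): size=2
14. enqueue(91): size=3
15. enqueue(24): size=4
16. dequeue(): size=3

Answer: -1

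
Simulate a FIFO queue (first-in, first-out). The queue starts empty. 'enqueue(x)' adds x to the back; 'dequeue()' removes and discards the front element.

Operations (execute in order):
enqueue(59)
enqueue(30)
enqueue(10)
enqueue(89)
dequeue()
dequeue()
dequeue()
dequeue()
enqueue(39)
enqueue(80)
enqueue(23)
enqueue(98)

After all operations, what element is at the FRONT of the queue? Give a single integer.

enqueue(59): queue = [59]
enqueue(30): queue = [59, 30]
enqueue(10): queue = [59, 30, 10]
enqueue(89): queue = [59, 30, 10, 89]
dequeue(): queue = [30, 10, 89]
dequeue(): queue = [10, 89]
dequeue(): queue = [89]
dequeue(): queue = []
enqueue(39): queue = [39]
enqueue(80): queue = [39, 80]
enqueue(23): queue = [39, 80, 23]
enqueue(98): queue = [39, 80, 23, 98]

Answer: 39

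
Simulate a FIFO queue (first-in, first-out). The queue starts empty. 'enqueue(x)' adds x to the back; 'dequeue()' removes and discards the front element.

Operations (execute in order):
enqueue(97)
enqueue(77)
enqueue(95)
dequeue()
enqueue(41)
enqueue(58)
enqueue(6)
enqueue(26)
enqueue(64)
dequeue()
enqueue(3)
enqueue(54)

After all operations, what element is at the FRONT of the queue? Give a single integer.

Answer: 95

Derivation:
enqueue(97): queue = [97]
enqueue(77): queue = [97, 77]
enqueue(95): queue = [97, 77, 95]
dequeue(): queue = [77, 95]
enqueue(41): queue = [77, 95, 41]
enqueue(58): queue = [77, 95, 41, 58]
enqueue(6): queue = [77, 95, 41, 58, 6]
enqueue(26): queue = [77, 95, 41, 58, 6, 26]
enqueue(64): queue = [77, 95, 41, 58, 6, 26, 64]
dequeue(): queue = [95, 41, 58, 6, 26, 64]
enqueue(3): queue = [95, 41, 58, 6, 26, 64, 3]
enqueue(54): queue = [95, 41, 58, 6, 26, 64, 3, 54]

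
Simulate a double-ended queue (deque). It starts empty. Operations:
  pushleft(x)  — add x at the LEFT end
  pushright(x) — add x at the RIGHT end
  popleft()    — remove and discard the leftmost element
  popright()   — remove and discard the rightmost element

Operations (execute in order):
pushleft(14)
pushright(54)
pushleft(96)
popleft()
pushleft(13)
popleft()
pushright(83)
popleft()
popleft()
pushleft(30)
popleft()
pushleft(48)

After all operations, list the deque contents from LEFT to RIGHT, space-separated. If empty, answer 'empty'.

pushleft(14): [14]
pushright(54): [14, 54]
pushleft(96): [96, 14, 54]
popleft(): [14, 54]
pushleft(13): [13, 14, 54]
popleft(): [14, 54]
pushright(83): [14, 54, 83]
popleft(): [54, 83]
popleft(): [83]
pushleft(30): [30, 83]
popleft(): [83]
pushleft(48): [48, 83]

Answer: 48 83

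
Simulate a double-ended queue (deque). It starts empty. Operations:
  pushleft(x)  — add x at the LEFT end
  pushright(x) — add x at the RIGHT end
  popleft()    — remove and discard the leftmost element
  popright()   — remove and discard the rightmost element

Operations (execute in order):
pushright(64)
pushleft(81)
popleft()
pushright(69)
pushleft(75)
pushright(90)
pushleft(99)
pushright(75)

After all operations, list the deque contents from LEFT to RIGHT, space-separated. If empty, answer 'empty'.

Answer: 99 75 64 69 90 75

Derivation:
pushright(64): [64]
pushleft(81): [81, 64]
popleft(): [64]
pushright(69): [64, 69]
pushleft(75): [75, 64, 69]
pushright(90): [75, 64, 69, 90]
pushleft(99): [99, 75, 64, 69, 90]
pushright(75): [99, 75, 64, 69, 90, 75]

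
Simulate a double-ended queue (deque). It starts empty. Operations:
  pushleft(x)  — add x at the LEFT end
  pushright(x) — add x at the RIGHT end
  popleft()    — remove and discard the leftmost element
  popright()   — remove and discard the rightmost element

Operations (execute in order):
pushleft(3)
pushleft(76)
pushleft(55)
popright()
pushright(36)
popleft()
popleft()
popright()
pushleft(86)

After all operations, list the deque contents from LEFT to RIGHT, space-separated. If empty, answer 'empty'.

pushleft(3): [3]
pushleft(76): [76, 3]
pushleft(55): [55, 76, 3]
popright(): [55, 76]
pushright(36): [55, 76, 36]
popleft(): [76, 36]
popleft(): [36]
popright(): []
pushleft(86): [86]

Answer: 86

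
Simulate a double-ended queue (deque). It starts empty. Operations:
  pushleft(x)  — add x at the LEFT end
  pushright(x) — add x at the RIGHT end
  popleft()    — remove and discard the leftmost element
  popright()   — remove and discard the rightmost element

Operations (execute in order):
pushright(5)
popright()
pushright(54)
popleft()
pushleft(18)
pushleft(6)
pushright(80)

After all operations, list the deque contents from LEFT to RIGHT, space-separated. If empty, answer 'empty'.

pushright(5): [5]
popright(): []
pushright(54): [54]
popleft(): []
pushleft(18): [18]
pushleft(6): [6, 18]
pushright(80): [6, 18, 80]

Answer: 6 18 80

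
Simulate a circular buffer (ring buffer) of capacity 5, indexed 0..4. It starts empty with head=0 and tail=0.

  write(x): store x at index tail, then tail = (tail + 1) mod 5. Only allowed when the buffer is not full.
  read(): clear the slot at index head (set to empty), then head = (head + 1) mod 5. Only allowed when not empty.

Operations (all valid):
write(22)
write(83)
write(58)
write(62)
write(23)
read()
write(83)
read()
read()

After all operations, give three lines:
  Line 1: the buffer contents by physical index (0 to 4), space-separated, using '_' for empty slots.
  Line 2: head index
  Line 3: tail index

Answer: 83 _ _ 62 23
3
1

Derivation:
write(22): buf=[22 _ _ _ _], head=0, tail=1, size=1
write(83): buf=[22 83 _ _ _], head=0, tail=2, size=2
write(58): buf=[22 83 58 _ _], head=0, tail=3, size=3
write(62): buf=[22 83 58 62 _], head=0, tail=4, size=4
write(23): buf=[22 83 58 62 23], head=0, tail=0, size=5
read(): buf=[_ 83 58 62 23], head=1, tail=0, size=4
write(83): buf=[83 83 58 62 23], head=1, tail=1, size=5
read(): buf=[83 _ 58 62 23], head=2, tail=1, size=4
read(): buf=[83 _ _ 62 23], head=3, tail=1, size=3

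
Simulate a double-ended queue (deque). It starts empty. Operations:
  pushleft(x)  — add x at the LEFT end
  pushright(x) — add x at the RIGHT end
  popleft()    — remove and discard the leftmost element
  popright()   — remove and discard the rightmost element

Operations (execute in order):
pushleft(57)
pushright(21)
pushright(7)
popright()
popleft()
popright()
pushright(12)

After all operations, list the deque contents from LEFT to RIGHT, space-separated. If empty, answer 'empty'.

pushleft(57): [57]
pushright(21): [57, 21]
pushright(7): [57, 21, 7]
popright(): [57, 21]
popleft(): [21]
popright(): []
pushright(12): [12]

Answer: 12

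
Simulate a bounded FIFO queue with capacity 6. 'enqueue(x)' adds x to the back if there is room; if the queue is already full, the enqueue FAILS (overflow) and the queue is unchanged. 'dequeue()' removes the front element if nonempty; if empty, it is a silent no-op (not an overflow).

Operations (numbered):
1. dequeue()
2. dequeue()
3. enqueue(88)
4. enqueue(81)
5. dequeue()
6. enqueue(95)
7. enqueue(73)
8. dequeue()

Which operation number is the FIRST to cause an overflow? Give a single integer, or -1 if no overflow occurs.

1. dequeue(): empty, no-op, size=0
2. dequeue(): empty, no-op, size=0
3. enqueue(88): size=1
4. enqueue(81): size=2
5. dequeue(): size=1
6. enqueue(95): size=2
7. enqueue(73): size=3
8. dequeue(): size=2

Answer: -1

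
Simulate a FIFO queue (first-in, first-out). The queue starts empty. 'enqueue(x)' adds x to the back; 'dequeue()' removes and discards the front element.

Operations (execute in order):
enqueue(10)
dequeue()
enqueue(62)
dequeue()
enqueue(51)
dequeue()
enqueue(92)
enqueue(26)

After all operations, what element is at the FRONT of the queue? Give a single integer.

Answer: 92

Derivation:
enqueue(10): queue = [10]
dequeue(): queue = []
enqueue(62): queue = [62]
dequeue(): queue = []
enqueue(51): queue = [51]
dequeue(): queue = []
enqueue(92): queue = [92]
enqueue(26): queue = [92, 26]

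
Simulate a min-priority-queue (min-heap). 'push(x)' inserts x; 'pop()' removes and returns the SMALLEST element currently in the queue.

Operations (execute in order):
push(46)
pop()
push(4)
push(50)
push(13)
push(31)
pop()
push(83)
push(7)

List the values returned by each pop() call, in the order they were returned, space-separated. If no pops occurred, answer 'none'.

push(46): heap contents = [46]
pop() → 46: heap contents = []
push(4): heap contents = [4]
push(50): heap contents = [4, 50]
push(13): heap contents = [4, 13, 50]
push(31): heap contents = [4, 13, 31, 50]
pop() → 4: heap contents = [13, 31, 50]
push(83): heap contents = [13, 31, 50, 83]
push(7): heap contents = [7, 13, 31, 50, 83]

Answer: 46 4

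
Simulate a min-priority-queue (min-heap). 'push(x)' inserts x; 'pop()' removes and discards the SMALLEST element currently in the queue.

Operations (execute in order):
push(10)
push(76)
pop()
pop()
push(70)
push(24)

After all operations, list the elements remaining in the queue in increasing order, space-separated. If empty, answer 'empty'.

Answer: 24 70

Derivation:
push(10): heap contents = [10]
push(76): heap contents = [10, 76]
pop() → 10: heap contents = [76]
pop() → 76: heap contents = []
push(70): heap contents = [70]
push(24): heap contents = [24, 70]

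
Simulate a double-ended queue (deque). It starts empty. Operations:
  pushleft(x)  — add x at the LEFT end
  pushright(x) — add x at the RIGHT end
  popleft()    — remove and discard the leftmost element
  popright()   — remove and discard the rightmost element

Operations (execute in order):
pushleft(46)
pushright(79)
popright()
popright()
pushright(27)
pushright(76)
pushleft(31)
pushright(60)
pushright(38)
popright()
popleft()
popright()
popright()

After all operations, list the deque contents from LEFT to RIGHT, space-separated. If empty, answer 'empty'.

Answer: 27

Derivation:
pushleft(46): [46]
pushright(79): [46, 79]
popright(): [46]
popright(): []
pushright(27): [27]
pushright(76): [27, 76]
pushleft(31): [31, 27, 76]
pushright(60): [31, 27, 76, 60]
pushright(38): [31, 27, 76, 60, 38]
popright(): [31, 27, 76, 60]
popleft(): [27, 76, 60]
popright(): [27, 76]
popright(): [27]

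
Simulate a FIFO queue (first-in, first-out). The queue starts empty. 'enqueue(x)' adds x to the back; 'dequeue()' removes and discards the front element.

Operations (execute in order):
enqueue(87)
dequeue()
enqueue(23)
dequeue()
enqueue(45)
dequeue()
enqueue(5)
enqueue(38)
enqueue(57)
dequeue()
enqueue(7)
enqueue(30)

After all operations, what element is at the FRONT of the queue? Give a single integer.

enqueue(87): queue = [87]
dequeue(): queue = []
enqueue(23): queue = [23]
dequeue(): queue = []
enqueue(45): queue = [45]
dequeue(): queue = []
enqueue(5): queue = [5]
enqueue(38): queue = [5, 38]
enqueue(57): queue = [5, 38, 57]
dequeue(): queue = [38, 57]
enqueue(7): queue = [38, 57, 7]
enqueue(30): queue = [38, 57, 7, 30]

Answer: 38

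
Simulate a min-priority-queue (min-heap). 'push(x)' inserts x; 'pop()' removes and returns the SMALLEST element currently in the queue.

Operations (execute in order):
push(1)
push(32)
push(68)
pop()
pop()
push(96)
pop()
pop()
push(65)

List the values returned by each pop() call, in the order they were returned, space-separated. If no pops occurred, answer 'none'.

Answer: 1 32 68 96

Derivation:
push(1): heap contents = [1]
push(32): heap contents = [1, 32]
push(68): heap contents = [1, 32, 68]
pop() → 1: heap contents = [32, 68]
pop() → 32: heap contents = [68]
push(96): heap contents = [68, 96]
pop() → 68: heap contents = [96]
pop() → 96: heap contents = []
push(65): heap contents = [65]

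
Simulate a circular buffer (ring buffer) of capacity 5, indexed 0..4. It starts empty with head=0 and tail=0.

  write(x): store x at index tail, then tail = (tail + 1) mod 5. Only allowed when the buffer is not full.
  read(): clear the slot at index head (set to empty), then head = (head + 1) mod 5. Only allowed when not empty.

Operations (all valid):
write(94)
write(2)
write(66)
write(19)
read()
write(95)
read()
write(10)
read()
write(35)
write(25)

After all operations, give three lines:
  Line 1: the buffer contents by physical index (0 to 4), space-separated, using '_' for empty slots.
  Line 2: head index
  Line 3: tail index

write(94): buf=[94 _ _ _ _], head=0, tail=1, size=1
write(2): buf=[94 2 _ _ _], head=0, tail=2, size=2
write(66): buf=[94 2 66 _ _], head=0, tail=3, size=3
write(19): buf=[94 2 66 19 _], head=0, tail=4, size=4
read(): buf=[_ 2 66 19 _], head=1, tail=4, size=3
write(95): buf=[_ 2 66 19 95], head=1, tail=0, size=4
read(): buf=[_ _ 66 19 95], head=2, tail=0, size=3
write(10): buf=[10 _ 66 19 95], head=2, tail=1, size=4
read(): buf=[10 _ _ 19 95], head=3, tail=1, size=3
write(35): buf=[10 35 _ 19 95], head=3, tail=2, size=4
write(25): buf=[10 35 25 19 95], head=3, tail=3, size=5

Answer: 10 35 25 19 95
3
3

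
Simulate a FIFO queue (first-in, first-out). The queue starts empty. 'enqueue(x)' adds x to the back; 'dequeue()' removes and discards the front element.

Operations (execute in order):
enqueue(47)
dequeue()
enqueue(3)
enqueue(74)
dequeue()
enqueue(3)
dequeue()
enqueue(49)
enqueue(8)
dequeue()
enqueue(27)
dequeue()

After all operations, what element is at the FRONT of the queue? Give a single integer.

enqueue(47): queue = [47]
dequeue(): queue = []
enqueue(3): queue = [3]
enqueue(74): queue = [3, 74]
dequeue(): queue = [74]
enqueue(3): queue = [74, 3]
dequeue(): queue = [3]
enqueue(49): queue = [3, 49]
enqueue(8): queue = [3, 49, 8]
dequeue(): queue = [49, 8]
enqueue(27): queue = [49, 8, 27]
dequeue(): queue = [8, 27]

Answer: 8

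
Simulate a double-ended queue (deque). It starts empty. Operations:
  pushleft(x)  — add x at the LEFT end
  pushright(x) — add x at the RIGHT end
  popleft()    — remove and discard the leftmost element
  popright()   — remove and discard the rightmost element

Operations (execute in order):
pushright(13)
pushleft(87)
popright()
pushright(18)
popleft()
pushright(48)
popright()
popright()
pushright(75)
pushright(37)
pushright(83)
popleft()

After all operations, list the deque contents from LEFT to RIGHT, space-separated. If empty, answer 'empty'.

pushright(13): [13]
pushleft(87): [87, 13]
popright(): [87]
pushright(18): [87, 18]
popleft(): [18]
pushright(48): [18, 48]
popright(): [18]
popright(): []
pushright(75): [75]
pushright(37): [75, 37]
pushright(83): [75, 37, 83]
popleft(): [37, 83]

Answer: 37 83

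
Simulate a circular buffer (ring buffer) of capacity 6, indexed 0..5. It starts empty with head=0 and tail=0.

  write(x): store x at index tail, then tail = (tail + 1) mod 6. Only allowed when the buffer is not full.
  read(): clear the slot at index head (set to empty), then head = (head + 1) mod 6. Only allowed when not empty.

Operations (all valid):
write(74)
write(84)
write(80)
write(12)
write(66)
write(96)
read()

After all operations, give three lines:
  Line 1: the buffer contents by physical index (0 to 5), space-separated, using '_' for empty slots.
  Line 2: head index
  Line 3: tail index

write(74): buf=[74 _ _ _ _ _], head=0, tail=1, size=1
write(84): buf=[74 84 _ _ _ _], head=0, tail=2, size=2
write(80): buf=[74 84 80 _ _ _], head=0, tail=3, size=3
write(12): buf=[74 84 80 12 _ _], head=0, tail=4, size=4
write(66): buf=[74 84 80 12 66 _], head=0, tail=5, size=5
write(96): buf=[74 84 80 12 66 96], head=0, tail=0, size=6
read(): buf=[_ 84 80 12 66 96], head=1, tail=0, size=5

Answer: _ 84 80 12 66 96
1
0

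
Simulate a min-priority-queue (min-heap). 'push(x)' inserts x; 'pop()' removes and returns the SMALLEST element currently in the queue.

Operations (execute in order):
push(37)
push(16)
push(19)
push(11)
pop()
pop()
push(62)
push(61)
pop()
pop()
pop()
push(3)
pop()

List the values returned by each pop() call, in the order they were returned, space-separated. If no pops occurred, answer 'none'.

Answer: 11 16 19 37 61 3

Derivation:
push(37): heap contents = [37]
push(16): heap contents = [16, 37]
push(19): heap contents = [16, 19, 37]
push(11): heap contents = [11, 16, 19, 37]
pop() → 11: heap contents = [16, 19, 37]
pop() → 16: heap contents = [19, 37]
push(62): heap contents = [19, 37, 62]
push(61): heap contents = [19, 37, 61, 62]
pop() → 19: heap contents = [37, 61, 62]
pop() → 37: heap contents = [61, 62]
pop() → 61: heap contents = [62]
push(3): heap contents = [3, 62]
pop() → 3: heap contents = [62]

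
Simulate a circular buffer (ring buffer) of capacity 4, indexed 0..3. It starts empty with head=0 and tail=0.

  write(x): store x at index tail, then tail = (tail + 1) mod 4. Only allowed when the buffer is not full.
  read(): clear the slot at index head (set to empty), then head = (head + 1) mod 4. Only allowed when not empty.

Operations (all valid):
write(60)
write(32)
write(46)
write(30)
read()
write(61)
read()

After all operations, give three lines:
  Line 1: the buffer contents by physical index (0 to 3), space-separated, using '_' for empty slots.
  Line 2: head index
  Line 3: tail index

write(60): buf=[60 _ _ _], head=0, tail=1, size=1
write(32): buf=[60 32 _ _], head=0, tail=2, size=2
write(46): buf=[60 32 46 _], head=0, tail=3, size=3
write(30): buf=[60 32 46 30], head=0, tail=0, size=4
read(): buf=[_ 32 46 30], head=1, tail=0, size=3
write(61): buf=[61 32 46 30], head=1, tail=1, size=4
read(): buf=[61 _ 46 30], head=2, tail=1, size=3

Answer: 61 _ 46 30
2
1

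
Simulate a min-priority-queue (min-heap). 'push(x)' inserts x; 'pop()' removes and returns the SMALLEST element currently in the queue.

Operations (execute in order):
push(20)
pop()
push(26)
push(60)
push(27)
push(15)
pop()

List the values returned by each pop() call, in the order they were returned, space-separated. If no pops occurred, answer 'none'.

Answer: 20 15

Derivation:
push(20): heap contents = [20]
pop() → 20: heap contents = []
push(26): heap contents = [26]
push(60): heap contents = [26, 60]
push(27): heap contents = [26, 27, 60]
push(15): heap contents = [15, 26, 27, 60]
pop() → 15: heap contents = [26, 27, 60]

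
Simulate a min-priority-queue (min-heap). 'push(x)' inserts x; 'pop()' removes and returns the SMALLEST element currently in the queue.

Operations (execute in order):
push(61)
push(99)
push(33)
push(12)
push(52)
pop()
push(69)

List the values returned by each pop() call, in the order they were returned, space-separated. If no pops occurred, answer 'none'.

push(61): heap contents = [61]
push(99): heap contents = [61, 99]
push(33): heap contents = [33, 61, 99]
push(12): heap contents = [12, 33, 61, 99]
push(52): heap contents = [12, 33, 52, 61, 99]
pop() → 12: heap contents = [33, 52, 61, 99]
push(69): heap contents = [33, 52, 61, 69, 99]

Answer: 12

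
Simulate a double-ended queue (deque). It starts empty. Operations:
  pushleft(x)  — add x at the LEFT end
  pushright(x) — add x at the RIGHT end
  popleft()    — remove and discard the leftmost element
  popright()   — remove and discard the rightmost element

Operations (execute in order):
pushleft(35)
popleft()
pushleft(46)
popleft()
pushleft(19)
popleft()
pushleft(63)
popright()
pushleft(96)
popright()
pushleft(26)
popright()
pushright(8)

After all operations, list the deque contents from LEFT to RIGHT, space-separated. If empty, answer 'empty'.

pushleft(35): [35]
popleft(): []
pushleft(46): [46]
popleft(): []
pushleft(19): [19]
popleft(): []
pushleft(63): [63]
popright(): []
pushleft(96): [96]
popright(): []
pushleft(26): [26]
popright(): []
pushright(8): [8]

Answer: 8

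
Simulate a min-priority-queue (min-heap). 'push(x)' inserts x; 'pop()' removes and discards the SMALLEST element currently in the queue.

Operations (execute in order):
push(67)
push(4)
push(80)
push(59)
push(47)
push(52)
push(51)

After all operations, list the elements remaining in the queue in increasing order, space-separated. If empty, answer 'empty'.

Answer: 4 47 51 52 59 67 80

Derivation:
push(67): heap contents = [67]
push(4): heap contents = [4, 67]
push(80): heap contents = [4, 67, 80]
push(59): heap contents = [4, 59, 67, 80]
push(47): heap contents = [4, 47, 59, 67, 80]
push(52): heap contents = [4, 47, 52, 59, 67, 80]
push(51): heap contents = [4, 47, 51, 52, 59, 67, 80]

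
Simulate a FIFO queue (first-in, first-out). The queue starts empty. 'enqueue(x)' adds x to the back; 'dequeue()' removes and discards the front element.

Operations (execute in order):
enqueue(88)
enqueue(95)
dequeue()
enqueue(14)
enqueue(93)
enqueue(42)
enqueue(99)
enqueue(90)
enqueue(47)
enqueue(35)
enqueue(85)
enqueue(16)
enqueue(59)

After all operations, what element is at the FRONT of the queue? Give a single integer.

Answer: 95

Derivation:
enqueue(88): queue = [88]
enqueue(95): queue = [88, 95]
dequeue(): queue = [95]
enqueue(14): queue = [95, 14]
enqueue(93): queue = [95, 14, 93]
enqueue(42): queue = [95, 14, 93, 42]
enqueue(99): queue = [95, 14, 93, 42, 99]
enqueue(90): queue = [95, 14, 93, 42, 99, 90]
enqueue(47): queue = [95, 14, 93, 42, 99, 90, 47]
enqueue(35): queue = [95, 14, 93, 42, 99, 90, 47, 35]
enqueue(85): queue = [95, 14, 93, 42, 99, 90, 47, 35, 85]
enqueue(16): queue = [95, 14, 93, 42, 99, 90, 47, 35, 85, 16]
enqueue(59): queue = [95, 14, 93, 42, 99, 90, 47, 35, 85, 16, 59]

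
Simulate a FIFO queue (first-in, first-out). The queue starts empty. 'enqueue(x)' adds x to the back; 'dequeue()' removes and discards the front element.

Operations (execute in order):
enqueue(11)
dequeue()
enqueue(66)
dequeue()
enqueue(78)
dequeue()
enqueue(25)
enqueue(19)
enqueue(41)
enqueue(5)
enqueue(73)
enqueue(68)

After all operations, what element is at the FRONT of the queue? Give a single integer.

Answer: 25

Derivation:
enqueue(11): queue = [11]
dequeue(): queue = []
enqueue(66): queue = [66]
dequeue(): queue = []
enqueue(78): queue = [78]
dequeue(): queue = []
enqueue(25): queue = [25]
enqueue(19): queue = [25, 19]
enqueue(41): queue = [25, 19, 41]
enqueue(5): queue = [25, 19, 41, 5]
enqueue(73): queue = [25, 19, 41, 5, 73]
enqueue(68): queue = [25, 19, 41, 5, 73, 68]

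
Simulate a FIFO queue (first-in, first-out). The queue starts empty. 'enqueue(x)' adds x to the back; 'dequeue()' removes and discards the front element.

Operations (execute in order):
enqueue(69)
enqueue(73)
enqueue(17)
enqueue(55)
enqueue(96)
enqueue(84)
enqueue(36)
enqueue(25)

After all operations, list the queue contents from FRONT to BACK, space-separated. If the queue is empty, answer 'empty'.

enqueue(69): [69]
enqueue(73): [69, 73]
enqueue(17): [69, 73, 17]
enqueue(55): [69, 73, 17, 55]
enqueue(96): [69, 73, 17, 55, 96]
enqueue(84): [69, 73, 17, 55, 96, 84]
enqueue(36): [69, 73, 17, 55, 96, 84, 36]
enqueue(25): [69, 73, 17, 55, 96, 84, 36, 25]

Answer: 69 73 17 55 96 84 36 25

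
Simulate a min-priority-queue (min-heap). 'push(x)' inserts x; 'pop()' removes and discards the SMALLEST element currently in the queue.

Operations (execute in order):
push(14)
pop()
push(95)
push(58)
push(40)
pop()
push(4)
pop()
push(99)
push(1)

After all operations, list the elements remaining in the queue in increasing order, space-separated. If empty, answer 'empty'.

push(14): heap contents = [14]
pop() → 14: heap contents = []
push(95): heap contents = [95]
push(58): heap contents = [58, 95]
push(40): heap contents = [40, 58, 95]
pop() → 40: heap contents = [58, 95]
push(4): heap contents = [4, 58, 95]
pop() → 4: heap contents = [58, 95]
push(99): heap contents = [58, 95, 99]
push(1): heap contents = [1, 58, 95, 99]

Answer: 1 58 95 99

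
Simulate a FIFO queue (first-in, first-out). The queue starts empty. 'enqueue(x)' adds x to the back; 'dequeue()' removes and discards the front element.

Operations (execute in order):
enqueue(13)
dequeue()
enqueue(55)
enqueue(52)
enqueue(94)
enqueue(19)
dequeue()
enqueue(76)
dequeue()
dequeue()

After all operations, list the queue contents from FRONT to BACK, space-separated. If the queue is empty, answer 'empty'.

Answer: 19 76

Derivation:
enqueue(13): [13]
dequeue(): []
enqueue(55): [55]
enqueue(52): [55, 52]
enqueue(94): [55, 52, 94]
enqueue(19): [55, 52, 94, 19]
dequeue(): [52, 94, 19]
enqueue(76): [52, 94, 19, 76]
dequeue(): [94, 19, 76]
dequeue(): [19, 76]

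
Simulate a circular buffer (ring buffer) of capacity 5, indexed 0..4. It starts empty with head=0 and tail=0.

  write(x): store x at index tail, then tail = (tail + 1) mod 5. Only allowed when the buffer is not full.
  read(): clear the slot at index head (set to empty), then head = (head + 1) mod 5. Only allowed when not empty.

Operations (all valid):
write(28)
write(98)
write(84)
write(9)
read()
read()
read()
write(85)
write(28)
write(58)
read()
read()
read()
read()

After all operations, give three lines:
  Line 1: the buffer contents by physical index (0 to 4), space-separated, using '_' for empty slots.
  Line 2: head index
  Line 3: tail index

write(28): buf=[28 _ _ _ _], head=0, tail=1, size=1
write(98): buf=[28 98 _ _ _], head=0, tail=2, size=2
write(84): buf=[28 98 84 _ _], head=0, tail=3, size=3
write(9): buf=[28 98 84 9 _], head=0, tail=4, size=4
read(): buf=[_ 98 84 9 _], head=1, tail=4, size=3
read(): buf=[_ _ 84 9 _], head=2, tail=4, size=2
read(): buf=[_ _ _ 9 _], head=3, tail=4, size=1
write(85): buf=[_ _ _ 9 85], head=3, tail=0, size=2
write(28): buf=[28 _ _ 9 85], head=3, tail=1, size=3
write(58): buf=[28 58 _ 9 85], head=3, tail=2, size=4
read(): buf=[28 58 _ _ 85], head=4, tail=2, size=3
read(): buf=[28 58 _ _ _], head=0, tail=2, size=2
read(): buf=[_ 58 _ _ _], head=1, tail=2, size=1
read(): buf=[_ _ _ _ _], head=2, tail=2, size=0

Answer: _ _ _ _ _
2
2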